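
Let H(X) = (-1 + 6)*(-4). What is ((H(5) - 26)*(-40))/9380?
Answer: 92/469 ≈ 0.19616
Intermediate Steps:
H(X) = -20 (H(X) = 5*(-4) = -20)
((H(5) - 26)*(-40))/9380 = ((-20 - 26)*(-40))/9380 = -46*(-40)*(1/9380) = 1840*(1/9380) = 92/469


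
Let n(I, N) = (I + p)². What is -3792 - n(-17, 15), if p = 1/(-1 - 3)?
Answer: -65433/16 ≈ -4089.6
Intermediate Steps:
p = -¼ (p = 1/(-4) = -¼ ≈ -0.25000)
n(I, N) = (-¼ + I)² (n(I, N) = (I - ¼)² = (-¼ + I)²)
-3792 - n(-17, 15) = -3792 - (-1 + 4*(-17))²/16 = -3792 - (-1 - 68)²/16 = -3792 - (-69)²/16 = -3792 - 4761/16 = -65433/16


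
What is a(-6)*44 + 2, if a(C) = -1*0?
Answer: 2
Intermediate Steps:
a(C) = 0
a(-6)*44 + 2 = 0*44 + 2 = 0 + 2 = 2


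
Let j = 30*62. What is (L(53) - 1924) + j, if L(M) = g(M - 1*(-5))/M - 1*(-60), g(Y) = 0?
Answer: -4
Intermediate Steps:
j = 1860
L(M) = 60 (L(M) = 0/M - 1*(-60) = 0 + 60 = 60)
(L(53) - 1924) + j = (60 - 1924) + 1860 = -1864 + 1860 = -4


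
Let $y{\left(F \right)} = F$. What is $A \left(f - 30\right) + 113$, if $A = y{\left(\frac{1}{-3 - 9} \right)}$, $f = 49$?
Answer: $\frac{1337}{12} \approx 111.42$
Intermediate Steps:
$A = - \frac{1}{12}$ ($A = \frac{1}{-3 - 9} = \frac{1}{-12} = - \frac{1}{12} \approx -0.083333$)
$A \left(f - 30\right) + 113 = - \frac{49 - 30}{12} + 113 = \left(- \frac{1}{12}\right) 19 + 113 = - \frac{19}{12} + 113 = \frac{1337}{12}$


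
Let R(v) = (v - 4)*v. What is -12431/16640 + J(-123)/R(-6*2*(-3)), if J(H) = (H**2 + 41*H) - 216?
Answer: 390407/49920 ≈ 7.8207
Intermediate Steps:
J(H) = -216 + H**2 + 41*H
R(v) = v*(-4 + v) (R(v) = (-4 + v)*v = v*(-4 + v))
-12431/16640 + J(-123)/R(-6*2*(-3)) = -12431/16640 + (-216 + (-123)**2 + 41*(-123))/(((-6*2*(-3))*(-4 - 6*2*(-3)))) = -12431*1/16640 + (-216 + 15129 - 5043)/(((-12*(-3))*(-4 - 12*(-3)))) = -12431/16640 + 9870/((36*(-4 + 36))) = -12431/16640 + 9870/((36*32)) = -12431/16640 + 9870/1152 = -12431/16640 + 9870*(1/1152) = -12431/16640 + 1645/192 = 390407/49920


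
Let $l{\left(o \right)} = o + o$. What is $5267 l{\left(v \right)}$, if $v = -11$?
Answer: $-115874$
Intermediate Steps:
$l{\left(o \right)} = 2 o$
$5267 l{\left(v \right)} = 5267 \cdot 2 \left(-11\right) = 5267 \left(-22\right) = -115874$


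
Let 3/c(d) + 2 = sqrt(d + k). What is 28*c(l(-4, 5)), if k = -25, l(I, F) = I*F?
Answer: -24/7 - 36*I*sqrt(5)/7 ≈ -3.4286 - 11.5*I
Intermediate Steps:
l(I, F) = F*I
c(d) = 3/(-2 + sqrt(-25 + d)) (c(d) = 3/(-2 + sqrt(d - 25)) = 3/(-2 + sqrt(-25 + d)))
28*c(l(-4, 5)) = 28*(3/(-2 + sqrt(-25 + 5*(-4)))) = 28*(3/(-2 + sqrt(-25 - 20))) = 28*(3/(-2 + sqrt(-45))) = 28*(3/(-2 + 3*I*sqrt(5))) = 84/(-2 + 3*I*sqrt(5))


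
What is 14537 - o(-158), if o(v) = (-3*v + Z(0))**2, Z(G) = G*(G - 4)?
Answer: -210139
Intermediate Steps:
Z(G) = G*(-4 + G)
o(v) = 9*v**2 (o(v) = (-3*v + 0*(-4 + 0))**2 = (-3*v + 0*(-4))**2 = (-3*v + 0)**2 = (-3*v)**2 = 9*v**2)
14537 - o(-158) = 14537 - 9*(-158)**2 = 14537 - 9*24964 = 14537 - 1*224676 = 14537 - 224676 = -210139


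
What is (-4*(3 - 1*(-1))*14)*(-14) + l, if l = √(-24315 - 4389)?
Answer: 3136 + 4*I*√1794 ≈ 3136.0 + 169.42*I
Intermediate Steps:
l = 4*I*√1794 (l = √(-28704) = 4*I*√1794 ≈ 169.42*I)
(-4*(3 - 1*(-1))*14)*(-14) + l = (-4*(3 - 1*(-1))*14)*(-14) + 4*I*√1794 = (-4*(3 + 1)*14)*(-14) + 4*I*√1794 = (-4*4*14)*(-14) + 4*I*√1794 = -16*14*(-14) + 4*I*√1794 = -224*(-14) + 4*I*√1794 = 3136 + 4*I*√1794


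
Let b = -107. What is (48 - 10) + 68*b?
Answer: -7238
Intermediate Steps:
(48 - 10) + 68*b = (48 - 10) + 68*(-107) = 38 - 7276 = -7238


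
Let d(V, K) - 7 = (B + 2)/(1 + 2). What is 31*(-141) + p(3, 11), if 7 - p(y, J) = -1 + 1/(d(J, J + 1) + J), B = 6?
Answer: -270509/62 ≈ -4363.0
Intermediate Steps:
d(V, K) = 29/3 (d(V, K) = 7 + (6 + 2)/(1 + 2) = 7 + 8/3 = 29/3)
p(y, J) = 8 - 1/(29/3 + J) (p(y, J) = 7 - (-1 + 1/(29/3 + J)) = 7 + (1 - 1/(29/3 + J)) = 8 - 1/(29/3 + J))
31*(-141) + p(3, 11) = 31*(-141) + (229 + 24*11)/(29 + 3*11) = -4371 + (229 + 264)/(29 + 33) = -4371 + 493/62 = -270509/62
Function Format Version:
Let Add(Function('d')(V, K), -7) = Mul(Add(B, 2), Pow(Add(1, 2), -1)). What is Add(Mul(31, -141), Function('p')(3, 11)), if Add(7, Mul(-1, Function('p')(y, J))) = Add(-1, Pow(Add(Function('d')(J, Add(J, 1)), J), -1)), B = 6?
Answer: Rational(-270509, 62) ≈ -4363.0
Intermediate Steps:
Function('d')(V, K) = Rational(29, 3) (Function('d')(V, K) = Add(7, Mul(Add(6, 2), Pow(Add(1, 2), -1))) = Add(7, Mul(8, Pow(3, -1))) = Add(7, Mul(8, Rational(1, 3))) = Add(7, Rational(8, 3)) = Rational(29, 3))
Function('p')(y, J) = Add(8, Mul(-1, Pow(Add(Rational(29, 3), J), -1))) (Function('p')(y, J) = Add(7, Mul(-1, Add(-1, Pow(Add(Rational(29, 3), J), -1)))) = Add(7, Add(1, Mul(-1, Pow(Add(Rational(29, 3), J), -1)))) = Add(8, Mul(-1, Pow(Add(Rational(29, 3), J), -1))))
Add(Mul(31, -141), Function('p')(3, 11)) = Add(Mul(31, -141), Mul(Pow(Add(29, Mul(3, 11)), -1), Add(229, Mul(24, 11)))) = Add(-4371, Mul(Pow(Add(29, 33), -1), Add(229, 264))) = Add(-4371, Mul(Pow(62, -1), 493)) = Add(-4371, Mul(Rational(1, 62), 493)) = Add(-4371, Rational(493, 62)) = Rational(-270509, 62)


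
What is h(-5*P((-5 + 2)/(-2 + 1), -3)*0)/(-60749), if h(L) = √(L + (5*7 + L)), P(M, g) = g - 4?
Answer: -√35/60749 ≈ -9.7386e-5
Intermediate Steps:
P(M, g) = -4 + g
h(L) = √(35 + 2*L) (h(L) = √(L + (35 + L)) = √(35 + 2*L))
h(-5*P((-5 + 2)/(-2 + 1), -3)*0)/(-60749) = √(35 + 2*(-5*(-4 - 3)*0))/(-60749) = √(35 + 2*(-5*(-7)*0))*(-1/60749) = √(35 + 2*(35*0))*(-1/60749) = √(35 + 2*0)*(-1/60749) = √(35 + 0)*(-1/60749) = √35*(-1/60749) = -√35/60749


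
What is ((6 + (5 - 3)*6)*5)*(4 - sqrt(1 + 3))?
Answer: 180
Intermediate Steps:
((6 + (5 - 3)*6)*5)*(4 - sqrt(1 + 3)) = ((6 + 2*6)*5)*(4 - sqrt(4)) = ((6 + 12)*5)*(4 - 1*2) = (18*5)*(4 - 2) = 90*2 = 180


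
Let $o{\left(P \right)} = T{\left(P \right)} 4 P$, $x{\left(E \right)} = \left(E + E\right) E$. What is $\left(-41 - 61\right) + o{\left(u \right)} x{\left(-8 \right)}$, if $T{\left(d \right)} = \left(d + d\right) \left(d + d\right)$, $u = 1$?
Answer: $1946$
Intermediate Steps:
$x{\left(E \right)} = 2 E^{2}$ ($x{\left(E \right)} = 2 E E = 2 E^{2}$)
$T{\left(d \right)} = 4 d^{2}$ ($T{\left(d \right)} = 2 d 2 d = 4 d^{2}$)
$o{\left(P \right)} = 16 P^{3}$ ($o{\left(P \right)} = 4 P^{2} \cdot 4 P = 16 P^{3}$)
$\left(-41 - 61\right) + o{\left(u \right)} x{\left(-8 \right)} = \left(-41 - 61\right) + 16 \cdot 1^{3} \cdot 2 \left(-8\right)^{2} = -102 + 16 \cdot 1 \cdot 2 \cdot 64 = -102 + 16 \cdot 128 = -102 + 2048 = 1946$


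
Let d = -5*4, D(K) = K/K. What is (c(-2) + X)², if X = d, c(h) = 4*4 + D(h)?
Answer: 9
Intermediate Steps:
D(K) = 1
c(h) = 17 (c(h) = 4*4 + 1 = 16 + 1 = 17)
d = -20
X = -20
(c(-2) + X)² = (17 - 20)² = (-3)² = 9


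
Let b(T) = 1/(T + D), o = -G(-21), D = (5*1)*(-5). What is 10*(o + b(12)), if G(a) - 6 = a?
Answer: 1940/13 ≈ 149.23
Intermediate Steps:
G(a) = 6 + a
D = -25 (D = 5*(-5) = -25)
o = 15 (o = -(6 - 21) = -1*(-15) = 15)
b(T) = 1/(-25 + T) (b(T) = 1/(T - 25) = 1/(-25 + T))
10*(o + b(12)) = 10*(15 + 1/(-25 + 12)) = 10*(15 + 1/(-13)) = 10*(15 - 1/13) = 10*(194/13) = 1940/13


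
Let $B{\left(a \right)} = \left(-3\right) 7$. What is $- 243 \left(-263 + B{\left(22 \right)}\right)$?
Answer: $69012$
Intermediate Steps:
$B{\left(a \right)} = -21$
$- 243 \left(-263 + B{\left(22 \right)}\right) = - 243 \left(-263 - 21\right) = \left(-243\right) \left(-284\right) = 69012$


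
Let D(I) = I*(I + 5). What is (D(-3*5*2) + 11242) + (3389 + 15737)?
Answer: 31118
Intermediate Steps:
D(I) = I*(5 + I)
(D(-3*5*2) + 11242) + (3389 + 15737) = ((-3*5*2)*(5 - 3*5*2) + 11242) + (3389 + 15737) = ((-15*2)*(5 - 15*2) + 11242) + 19126 = (-30*(5 - 30) + 11242) + 19126 = (-30*(-25) + 11242) + 19126 = (750 + 11242) + 19126 = 11992 + 19126 = 31118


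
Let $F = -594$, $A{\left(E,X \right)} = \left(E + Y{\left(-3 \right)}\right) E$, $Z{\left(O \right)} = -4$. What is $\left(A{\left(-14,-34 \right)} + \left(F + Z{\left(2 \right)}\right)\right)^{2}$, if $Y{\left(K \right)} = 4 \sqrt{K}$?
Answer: $152196 + 45024 i \sqrt{3} \approx 1.522 \cdot 10^{5} + 77984.0 i$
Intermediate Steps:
$A{\left(E,X \right)} = E \left(E + 4 i \sqrt{3}\right)$ ($A{\left(E,X \right)} = \left(E + 4 \sqrt{-3}\right) E = \left(E + 4 i \sqrt{3}\right) E = E \left(E + 4 i \sqrt{3}\right)$)
$\left(A{\left(-14,-34 \right)} + \left(F + Z{\left(2 \right)}\right)\right)^{2} = \left(- 14 \left(-14 + 4 i \sqrt{3}\right) - 598\right)^{2} = \left(\left(196 - 56 i \sqrt{3}\right) - 598\right)^{2} = \left(-402 - 56 i \sqrt{3}\right)^{2}$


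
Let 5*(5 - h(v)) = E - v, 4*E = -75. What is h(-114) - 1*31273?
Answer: -625741/20 ≈ -31287.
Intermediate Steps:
E = -75/4 (E = (¼)*(-75) = -75/4 ≈ -18.750)
h(v) = 35/4 + v/5 (h(v) = 5 - (-75/4 - v)/5 = 5 + (15/4 + v/5) = 35/4 + v/5)
h(-114) - 1*31273 = (35/4 + (⅕)*(-114)) - 1*31273 = (35/4 - 114/5) - 31273 = -281/20 - 31273 = -625741/20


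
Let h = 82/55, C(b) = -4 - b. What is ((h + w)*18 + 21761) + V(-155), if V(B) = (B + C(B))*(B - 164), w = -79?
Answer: 1190301/55 ≈ 21642.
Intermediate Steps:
h = 82/55 (h = 82*(1/55) = 82/55 ≈ 1.4909)
V(B) = 656 - 4*B (V(B) = (B + (-4 - B))*(B - 164) = -4*(-164 + B) = 656 - 4*B)
((h + w)*18 + 21761) + V(-155) = ((82/55 - 79)*18 + 21761) + (656 - 4*(-155)) = (-4263/55*18 + 21761) + (656 + 620) = (-76734/55 + 21761) + 1276 = 1120121/55 + 1276 = 1190301/55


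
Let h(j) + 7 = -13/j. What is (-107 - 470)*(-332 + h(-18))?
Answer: 3513353/18 ≈ 1.9519e+5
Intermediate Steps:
h(j) = -7 - 13/j
(-107 - 470)*(-332 + h(-18)) = (-107 - 470)*(-332 + (-7 - 13/(-18))) = -577*(-332 + (-7 - 13*(-1/18))) = -577*(-332 + (-7 + 13/18)) = -577*(-332 - 113/18) = -577*(-6089/18) = 3513353/18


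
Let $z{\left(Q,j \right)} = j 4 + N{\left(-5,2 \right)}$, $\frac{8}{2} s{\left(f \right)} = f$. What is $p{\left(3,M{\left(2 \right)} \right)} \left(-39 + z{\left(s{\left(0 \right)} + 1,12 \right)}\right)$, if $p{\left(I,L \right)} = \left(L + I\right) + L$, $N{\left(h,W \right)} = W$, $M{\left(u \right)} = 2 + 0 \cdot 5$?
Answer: $77$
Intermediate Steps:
$M{\left(u \right)} = 2$ ($M{\left(u \right)} = 2 + 0 = 2$)
$p{\left(I,L \right)} = I + 2 L$ ($p{\left(I,L \right)} = \left(I + L\right) + L = I + 2 L$)
$s{\left(f \right)} = \frac{f}{4}$
$z{\left(Q,j \right)} = 2 + 4 j$ ($z{\left(Q,j \right)} = j 4 + 2 = 4 j + 2 = 2 + 4 j$)
$p{\left(3,M{\left(2 \right)} \right)} \left(-39 + z{\left(s{\left(0 \right)} + 1,12 \right)}\right) = \left(3 + 2 \cdot 2\right) \left(-39 + \left(2 + 4 \cdot 12\right)\right) = \left(3 + 4\right) \left(-39 + \left(2 + 48\right)\right) = 7 \left(-39 + 50\right) = 7 \cdot 11 = 77$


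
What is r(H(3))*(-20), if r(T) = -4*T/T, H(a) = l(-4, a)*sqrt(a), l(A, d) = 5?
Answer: 80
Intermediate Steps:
H(a) = 5*sqrt(a)
r(T) = -4 (r(T) = -4*1 = -4)
r(H(3))*(-20) = -4*(-20) = 80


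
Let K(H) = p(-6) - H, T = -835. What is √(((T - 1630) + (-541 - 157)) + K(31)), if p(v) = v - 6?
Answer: I*√3206 ≈ 56.622*I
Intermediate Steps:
p(v) = -6 + v
K(H) = -12 - H (K(H) = (-6 - 6) - H = -12 - H)
√(((T - 1630) + (-541 - 157)) + K(31)) = √(((-835 - 1630) + (-541 - 157)) + (-12 - 1*31)) = √((-2465 - 698) + (-12 - 31)) = √(-3163 - 43) = √(-3206) = I*√3206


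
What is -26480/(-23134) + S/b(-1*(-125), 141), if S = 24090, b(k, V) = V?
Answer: 93505290/543649 ≈ 172.00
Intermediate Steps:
-26480/(-23134) + S/b(-1*(-125), 141) = -26480/(-23134) + 24090/141 = -26480*(-1/23134) + 24090*(1/141) = 13240/11567 + 8030/47 = 93505290/543649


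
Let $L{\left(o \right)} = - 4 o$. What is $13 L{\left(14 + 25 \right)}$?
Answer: $-2028$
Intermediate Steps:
$13 L{\left(14 + 25 \right)} = 13 \left(- 4 \left(14 + 25\right)\right) = 13 \left(\left(-4\right) 39\right) = 13 \left(-156\right) = -2028$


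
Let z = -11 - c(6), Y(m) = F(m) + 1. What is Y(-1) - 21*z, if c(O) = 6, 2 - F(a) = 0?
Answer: 360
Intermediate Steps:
F(a) = 2 (F(a) = 2 - 1*0 = 2 + 0 = 2)
Y(m) = 3 (Y(m) = 2 + 1 = 3)
z = -17 (z = -11 - 1*6 = -11 - 6 = -17)
Y(-1) - 21*z = 3 - 21*(-17) = 3 + 357 = 360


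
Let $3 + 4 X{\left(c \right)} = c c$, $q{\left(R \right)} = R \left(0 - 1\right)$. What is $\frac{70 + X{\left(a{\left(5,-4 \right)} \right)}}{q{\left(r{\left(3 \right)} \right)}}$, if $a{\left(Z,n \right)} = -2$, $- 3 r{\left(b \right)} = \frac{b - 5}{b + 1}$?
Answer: $- \frac{843}{2} \approx -421.5$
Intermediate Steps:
$r{\left(b \right)} = - \frac{-5 + b}{3 \left(1 + b\right)}$ ($r{\left(b \right)} = - \frac{\left(b - 5\right) \frac{1}{b + 1}}{3} = - \frac{\left(-5 + b\right) \frac{1}{1 + b}}{3} = - \frac{\frac{1}{1 + b} \left(-5 + b\right)}{3} = - \frac{-5 + b}{3 \left(1 + b\right)}$)
$q{\left(R \right)} = - R$ ($q{\left(R \right)} = R \left(-1\right) = - R$)
$X{\left(c \right)} = - \frac{3}{4} + \frac{c^{2}}{4}$ ($X{\left(c \right)} = - \frac{3}{4} + \frac{c c}{4} = - \frac{3}{4} + \frac{c^{2}}{4}$)
$\frac{70 + X{\left(a{\left(5,-4 \right)} \right)}}{q{\left(r{\left(3 \right)} \right)}} = \frac{70 - \left(\frac{3}{4} - \frac{\left(-2\right)^{2}}{4}\right)}{\left(-1\right) \frac{5 - 3}{3 \left(1 + 3\right)}} = \frac{70 + \left(- \frac{3}{4} + \frac{1}{4} \cdot 4\right)}{\left(-1\right) \frac{5 - 3}{3 \cdot 4}} = \frac{70 + \left(- \frac{3}{4} + 1\right)}{\left(-1\right) \frac{1}{3} \cdot \frac{1}{4} \cdot 2} = \frac{70 + \frac{1}{4}}{\left(-1\right) \frac{1}{6}} = \frac{1}{- \frac{1}{6}} \cdot \frac{281}{4} = \left(-6\right) \frac{281}{4} = - \frac{843}{2}$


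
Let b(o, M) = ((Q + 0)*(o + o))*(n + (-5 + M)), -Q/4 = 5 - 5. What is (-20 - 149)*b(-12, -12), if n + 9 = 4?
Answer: 0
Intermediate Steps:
n = -5 (n = -9 + 4 = -5)
Q = 0 (Q = -4*(5 - 5) = -4*0 = 0)
b(o, M) = 0 (b(o, M) = ((0 + 0)*(o + o))*(-5 + (-5 + M)) = (0*(2*o))*(-10 + M) = 0*(-10 + M) = 0)
(-20 - 149)*b(-12, -12) = (-20 - 149)*0 = -169*0 = 0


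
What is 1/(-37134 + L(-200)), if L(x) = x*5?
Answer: -1/38134 ≈ -2.6223e-5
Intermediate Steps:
L(x) = 5*x
1/(-37134 + L(-200)) = 1/(-37134 + 5*(-200)) = 1/(-37134 - 1000) = 1/(-38134) = -1/38134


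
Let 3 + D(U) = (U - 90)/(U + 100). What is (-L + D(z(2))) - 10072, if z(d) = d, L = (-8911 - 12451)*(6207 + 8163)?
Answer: 15655055071/51 ≈ 3.0696e+8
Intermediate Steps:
L = -306971940 (L = -21362*14370 = -306971940)
D(U) = -3 + (-90 + U)/(100 + U) (D(U) = -3 + (U - 90)/(U + 100) = -3 + (-90 + U)/(100 + U))
(-L + D(z(2))) - 10072 = (-1*(-306971940) + 2*(-195 - 1*2)/(100 + 2)) - 10072 = (306971940 + 2*(-195 - 2)/102) - 10072 = (306971940 + 2*(1/102)*(-197)) - 10072 = (306971940 - 197/51) - 10072 = 15655568743/51 - 10072 = 15655055071/51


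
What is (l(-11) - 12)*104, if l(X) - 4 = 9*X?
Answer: -11128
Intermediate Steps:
l(X) = 4 + 9*X
(l(-11) - 12)*104 = ((4 + 9*(-11)) - 12)*104 = ((4 - 99) - 12)*104 = (-95 - 12)*104 = -107*104 = -11128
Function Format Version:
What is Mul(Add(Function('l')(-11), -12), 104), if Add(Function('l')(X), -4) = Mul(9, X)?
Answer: -11128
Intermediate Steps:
Function('l')(X) = Add(4, Mul(9, X))
Mul(Add(Function('l')(-11), -12), 104) = Mul(Add(Add(4, Mul(9, -11)), -12), 104) = Mul(Add(Add(4, -99), -12), 104) = Mul(Add(-95, -12), 104) = Mul(-107, 104) = -11128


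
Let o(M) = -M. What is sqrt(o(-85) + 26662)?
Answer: sqrt(26747) ≈ 163.55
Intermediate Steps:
sqrt(o(-85) + 26662) = sqrt(-1*(-85) + 26662) = sqrt(85 + 26662) = sqrt(26747)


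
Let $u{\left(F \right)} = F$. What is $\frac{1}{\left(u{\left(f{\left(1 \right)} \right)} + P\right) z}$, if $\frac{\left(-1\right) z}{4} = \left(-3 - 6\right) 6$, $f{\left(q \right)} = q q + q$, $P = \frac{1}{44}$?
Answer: $\frac{11}{4806} \approx 0.0022888$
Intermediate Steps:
$P = \frac{1}{44} \approx 0.022727$
$f{\left(q \right)} = q + q^{2}$ ($f{\left(q \right)} = q^{2} + q = q + q^{2}$)
$z = 216$ ($z = - 4 \left(-3 - 6\right) 6 = - 4 \left(\left(-9\right) 6\right) = \left(-4\right) \left(-54\right) = 216$)
$\frac{1}{\left(u{\left(f{\left(1 \right)} \right)} + P\right) z} = \frac{1}{\left(1 \left(1 + 1\right) + \frac{1}{44}\right) 216} = \frac{1}{\left(1 \cdot 2 + \frac{1}{44}\right) 216} = \frac{1}{\left(2 + \frac{1}{44}\right) 216} = \frac{1}{\frac{89}{44} \cdot 216} = \frac{1}{\frac{4806}{11}} = \frac{11}{4806}$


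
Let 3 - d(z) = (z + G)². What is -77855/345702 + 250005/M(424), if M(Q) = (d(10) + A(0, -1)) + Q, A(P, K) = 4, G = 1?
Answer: 4320154673/5358381 ≈ 806.24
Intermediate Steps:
d(z) = 3 - (1 + z)² (d(z) = 3 - (z + 1)² = 3 - (1 + z)²)
M(Q) = -114 + Q (M(Q) = ((3 - (1 + 10)²) + 4) + Q = ((3 - 1*11²) + 4) + Q = ((3 - 1*121) + 4) + Q = ((3 - 121) + 4) + Q = (-118 + 4) + Q = -114 + Q)
-77855/345702 + 250005/M(424) = -77855/345702 + 250005/(-114 + 424) = -77855*1/345702 + 250005/310 = -77855/345702 + 250005*(1/310) = -77855/345702 + 50001/62 = 4320154673/5358381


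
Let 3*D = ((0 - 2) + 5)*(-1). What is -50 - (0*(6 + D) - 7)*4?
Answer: -22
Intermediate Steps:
D = -1 (D = (((0 - 2) + 5)*(-1))/3 = ((-2 + 5)*(-1))/3 = (3*(-1))/3 = (1/3)*(-3) = -1)
-50 - (0*(6 + D) - 7)*4 = -50 - (0*(6 - 1) - 7)*4 = -50 - (0*5 - 7)*4 = -50 - (0 - 7)*4 = -50 - (-7)*4 = -50 - 1*(-28) = -50 + 28 = -22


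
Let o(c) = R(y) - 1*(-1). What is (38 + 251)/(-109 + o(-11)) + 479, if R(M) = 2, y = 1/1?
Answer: 50485/106 ≈ 476.27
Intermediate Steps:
y = 1
o(c) = 3 (o(c) = 2 - 1*(-1) = 2 + 1 = 3)
(38 + 251)/(-109 + o(-11)) + 479 = (38 + 251)/(-109 + 3) + 479 = 289/(-106) + 479 = 289*(-1/106) + 479 = -289/106 + 479 = 50485/106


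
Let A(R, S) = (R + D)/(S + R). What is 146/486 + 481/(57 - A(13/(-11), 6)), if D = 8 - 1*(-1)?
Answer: 6409054/713205 ≈ 8.9863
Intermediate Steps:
D = 9 (D = 8 + 1 = 9)
A(R, S) = (9 + R)/(R + S) (A(R, S) = (R + 9)/(S + R) = (9 + R)/(R + S))
146/486 + 481/(57 - A(13/(-11), 6)) = 146/486 + 481/(57 - (9 + 13/(-11))/(13/(-11) + 6)) = 146*(1/486) + 481/(57 - (9 + 13*(-1/11))/(13*(-1/11) + 6)) = 73/243 + 481/(57 - (9 - 13/11)/(-13/11 + 6)) = 73/243 + 481/(57 - 86/(53/11*11)) = 73/243 + 481/(57 - 11*86/(53*11)) = 73/243 + 481/(57 - 1*86/53) = 73/243 + 481/(57 - 86/53) = 73/243 + 481/(2935/53) = 73/243 + 481*(53/2935) = 73/243 + 25493/2935 = 6409054/713205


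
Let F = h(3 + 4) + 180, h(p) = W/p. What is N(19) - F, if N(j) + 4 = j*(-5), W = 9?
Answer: -1962/7 ≈ -280.29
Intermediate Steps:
N(j) = -4 - 5*j (N(j) = -4 + j*(-5) = -4 - 5*j)
h(p) = 9/p
F = 1269/7 (F = 9/(3 + 4) + 180 = 9/7 + 180 = 1269/7 ≈ 181.29)
N(19) - F = (-4 - 5*19) - 1*1269/7 = (-4 - 95) - 1269/7 = -99 - 1269/7 = -1962/7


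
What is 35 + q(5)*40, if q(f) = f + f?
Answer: 435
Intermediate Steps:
q(f) = 2*f
35 + q(5)*40 = 35 + (2*5)*40 = 35 + 10*40 = 35 + 400 = 435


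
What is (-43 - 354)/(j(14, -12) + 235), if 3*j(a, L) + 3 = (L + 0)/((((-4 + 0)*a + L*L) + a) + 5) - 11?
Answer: -127437/73925 ≈ -1.7239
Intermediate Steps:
j(a, L) = -14/3 + L/(3*(5 + L**2 - 3*a)) (j(a, L) = -1 + ((L + 0)/((((-4 + 0)*a + L*L) + a) + 5) - 11)/3 = -1 + (L/(((-4*a + L**2) + a) + 5) - 11)/3 = -1 + (L/(((L**2 - 4*a) + a) + 5) - 11)/3 = -1 + (L/((L**2 - 3*a) + 5) - 11)/3 = -1 + (L/(5 + L**2 - 3*a) - 11)/3 = -1 + (-11 + L/(5 + L**2 - 3*a))/3 = -1 + (-11/3 + L/(3*(5 + L**2 - 3*a))) = -14/3 + L/(3*(5 + L**2 - 3*a)))
(-43 - 354)/(j(14, -12) + 235) = (-43 - 354)/((-70 - 12 - 14*(-12)**2 + 42*14)/(3*(5 + (-12)**2 - 3*14)) + 235) = -397/((-70 - 12 - 14*144 + 588)/(3*(5 + 144 - 42)) + 235) = -397/((1/3)*(-70 - 12 - 2016 + 588)/107 + 235) = -397/((1/3)*(1/107)*(-1510) + 235) = -397/(-1510/321 + 235) = -397/73925/321 = -397*321/73925 = -127437/73925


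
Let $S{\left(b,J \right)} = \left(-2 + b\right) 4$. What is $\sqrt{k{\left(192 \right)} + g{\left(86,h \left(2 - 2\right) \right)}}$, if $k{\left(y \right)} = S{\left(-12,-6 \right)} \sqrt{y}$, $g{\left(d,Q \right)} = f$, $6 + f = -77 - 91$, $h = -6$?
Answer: $\sqrt{-174 - 448 \sqrt{3}} \approx 30.821 i$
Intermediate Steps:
$f = -174$ ($f = -6 - 168 = -174$)
$S{\left(b,J \right)} = -8 + 4 b$
$g{\left(d,Q \right)} = -174$
$k{\left(y \right)} = - 56 \sqrt{y}$ ($k{\left(y \right)} = \left(-8 + 4 \left(-12\right)\right) \sqrt{y} = \left(-8 - 48\right) \sqrt{y} = - 56 \sqrt{y}$)
$\sqrt{k{\left(192 \right)} + g{\left(86,h \left(2 - 2\right) \right)}} = \sqrt{- 56 \sqrt{192} - 174} = \sqrt{- 56 \cdot 8 \sqrt{3} - 174} = \sqrt{- 448 \sqrt{3} - 174} = \sqrt{-174 - 448 \sqrt{3}}$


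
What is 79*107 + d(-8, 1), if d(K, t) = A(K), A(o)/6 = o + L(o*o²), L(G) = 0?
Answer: 8405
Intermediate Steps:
A(o) = 6*o (A(o) = 6*(o + 0) = 6*o)
d(K, t) = 6*K
79*107 + d(-8, 1) = 79*107 + 6*(-8) = 8453 - 48 = 8405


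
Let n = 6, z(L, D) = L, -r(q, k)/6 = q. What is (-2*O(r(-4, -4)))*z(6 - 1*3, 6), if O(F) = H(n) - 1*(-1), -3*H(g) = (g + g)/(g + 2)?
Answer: -3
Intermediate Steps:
r(q, k) = -6*q
H(g) = -2*g/(3*(2 + g)) (H(g) = -(g + g)/(3*(g + 2)) = -2*g/(3*(2 + g)))
O(F) = 1/2 (O(F) = -2*6/(6 + 3*6) - 1*(-1) = -2*6/(6 + 18) + 1 = -2*6/24 + 1 = -2*6*1/24 + 1 = -1/2 + 1 = 1/2)
(-2*O(r(-4, -4)))*z(6 - 1*3, 6) = (-2*1/2)*(6 - 1*3) = -(6 - 3) = -1*3 = -3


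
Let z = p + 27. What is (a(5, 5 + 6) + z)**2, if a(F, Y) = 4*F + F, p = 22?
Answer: 5476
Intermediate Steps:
a(F, Y) = 5*F
z = 49 (z = 22 + 27 = 49)
(a(5, 5 + 6) + z)**2 = (5*5 + 49)**2 = (25 + 49)**2 = 74**2 = 5476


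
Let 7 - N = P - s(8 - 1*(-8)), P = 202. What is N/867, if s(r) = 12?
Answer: -61/289 ≈ -0.21107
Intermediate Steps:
N = -183 (N = 7 - (202 - 1*12) = 7 - (202 - 12) = 7 - 1*190 = 7 - 190 = -183)
N/867 = -183/867 = -183*1/867 = -61/289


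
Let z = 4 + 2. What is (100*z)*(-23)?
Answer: -13800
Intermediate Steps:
z = 6
(100*z)*(-23) = (100*6)*(-23) = 600*(-23) = -13800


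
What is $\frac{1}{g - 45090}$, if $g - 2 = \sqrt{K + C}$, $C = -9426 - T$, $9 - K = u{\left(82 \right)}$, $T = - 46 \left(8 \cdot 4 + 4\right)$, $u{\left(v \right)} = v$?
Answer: $- \frac{45088}{2032935587} - \frac{i \sqrt{7843}}{2032935587} \approx -2.2179 \cdot 10^{-5} - 4.3563 \cdot 10^{-8} i$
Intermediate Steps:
$T = -1656$ ($T = - 46 \left(32 + 4\right) = \left(-46\right) 36 = -1656$)
$K = -73$ ($K = 9 - 82 = -73$)
$C = -7770$ ($C = -9426 - -1656 = -9426 + 1656 = -7770$)
$g = 2 + i \sqrt{7843}$ ($g = 2 + \sqrt{-73 - 7770} = 2 + \sqrt{-7843} = 2 + i \sqrt{7843} \approx 2.0 + 88.561 i$)
$\frac{1}{g - 45090} = \frac{1}{\left(2 + i \sqrt{7843}\right) - 45090} = \frac{1}{-45088 + i \sqrt{7843}}$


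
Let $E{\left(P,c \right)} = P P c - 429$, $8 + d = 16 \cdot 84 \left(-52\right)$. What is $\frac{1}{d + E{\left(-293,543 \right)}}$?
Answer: $\frac{1}{46545682} \approx 2.1484 \cdot 10^{-8}$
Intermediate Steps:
$d = -69896$ ($d = -8 + 16 \cdot 84 \left(-52\right) = -8 + 1344 \left(-52\right) = -8 - 69888 = -69896$)
$E{\left(P,c \right)} = -429 + c P^{2}$ ($E{\left(P,c \right)} = P^{2} c - 429 = c P^{2} - 429 = -429 + c P^{2}$)
$\frac{1}{d + E{\left(-293,543 \right)}} = \frac{1}{-69896 - \left(429 - 543 \left(-293\right)^{2}\right)} = \frac{1}{-69896 + \left(-429 + 543 \cdot 85849\right)} = \frac{1}{-69896 + \left(-429 + 46616007\right)} = \frac{1}{-69896 + 46615578} = \frac{1}{46545682}$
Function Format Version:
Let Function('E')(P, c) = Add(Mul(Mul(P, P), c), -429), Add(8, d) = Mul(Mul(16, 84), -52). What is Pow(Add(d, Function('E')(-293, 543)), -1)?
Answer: Rational(1, 46545682) ≈ 2.1484e-8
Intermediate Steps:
d = -69896 (d = Add(-8, Mul(Mul(16, 84), -52)) = Add(-8, Mul(1344, -52)) = Add(-8, -69888) = -69896)
Function('E')(P, c) = Add(-429, Mul(c, Pow(P, 2))) (Function('E')(P, c) = Add(Mul(Pow(P, 2), c), -429) = Add(Mul(c, Pow(P, 2)), -429) = Add(-429, Mul(c, Pow(P, 2))))
Pow(Add(d, Function('E')(-293, 543)), -1) = Pow(Add(-69896, Add(-429, Mul(543, Pow(-293, 2)))), -1) = Pow(Add(-69896, Add(-429, Mul(543, 85849))), -1) = Pow(Add(-69896, Add(-429, 46616007)), -1) = Pow(Add(-69896, 46615578), -1) = Pow(46545682, -1) = Rational(1, 46545682)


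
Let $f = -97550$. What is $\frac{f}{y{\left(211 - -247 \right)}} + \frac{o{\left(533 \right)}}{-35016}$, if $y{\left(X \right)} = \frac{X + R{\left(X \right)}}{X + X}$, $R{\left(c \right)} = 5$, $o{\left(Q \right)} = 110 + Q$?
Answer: $- \frac{3128882990509}{16212408} \approx -1.9299 \cdot 10^{5}$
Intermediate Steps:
$y{\left(X \right)} = \frac{5 + X}{2 X}$ ($y{\left(X \right)} = \frac{X + 5}{X + X} = \frac{5 + X}{2 X}$)
$\frac{f}{y{\left(211 - -247 \right)}} + \frac{o{\left(533 \right)}}{-35016} = - \frac{97550}{\frac{1}{2} \frac{1}{211 - -247} \left(5 + \left(211 - -247\right)\right)} + \frac{110 + 533}{-35016} = - \frac{97550}{\frac{1}{2} \frac{1}{211 + 247} \left(5 + \left(211 + 247\right)\right)} + 643 \left(- \frac{1}{35016}\right) = - \frac{97550}{\frac{1}{2} \cdot \frac{1}{458} \left(5 + 458\right)} - \frac{643}{35016} = - \frac{97550}{\frac{1}{2} \cdot \frac{1}{458} \cdot 463} - \frac{643}{35016} = - \frac{97550}{\frac{463}{916}} - \frac{643}{35016} = \left(-97550\right) \frac{916}{463} - \frac{643}{35016} = - \frac{89355800}{463} - \frac{643}{35016} = - \frac{3128882990509}{16212408}$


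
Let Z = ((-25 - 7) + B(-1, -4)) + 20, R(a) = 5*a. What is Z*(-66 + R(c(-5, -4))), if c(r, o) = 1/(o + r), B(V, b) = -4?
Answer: 9584/9 ≈ 1064.9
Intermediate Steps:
Z = -16 (Z = ((-25 - 7) - 4) + 20 = (-32 - 4) + 20 = -36 + 20 = -16)
Z*(-66 + R(c(-5, -4))) = -16*(-66 + 5/(-4 - 5)) = -16*(-66 + 5/(-9)) = -16*(-66 + 5*(-1/9)) = -16*(-66 - 5/9) = -16*(-599/9) = 9584/9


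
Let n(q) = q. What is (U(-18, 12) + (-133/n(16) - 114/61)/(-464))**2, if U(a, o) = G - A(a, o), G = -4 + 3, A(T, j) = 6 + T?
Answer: 24914483256481/205085802496 ≈ 121.48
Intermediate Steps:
G = -1
U(a, o) = -7 - a (U(a, o) = -1 - (6 + a) = -1 + (-6 - a) = -7 - a)
(U(-18, 12) + (-133/n(16) - 114/61)/(-464))**2 = ((-7 - 1*(-18)) + (-133/16 - 114/61)/(-464))**2 = ((-7 + 18) + (-133*1/16 - 114*1/61)*(-1/464))**2 = (11 + (-133/16 - 114/61)*(-1/464))**2 = (11 - 9937/976*(-1/464))**2 = (11 + 9937/452864)**2 = (4991441/452864)**2 = 24914483256481/205085802496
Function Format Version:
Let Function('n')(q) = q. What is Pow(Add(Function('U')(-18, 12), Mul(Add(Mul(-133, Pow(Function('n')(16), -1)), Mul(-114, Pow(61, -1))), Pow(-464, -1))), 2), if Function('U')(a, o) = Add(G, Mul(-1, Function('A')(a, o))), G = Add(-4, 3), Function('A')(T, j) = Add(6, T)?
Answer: Rational(24914483256481, 205085802496) ≈ 121.48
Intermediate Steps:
G = -1
Function('U')(a, o) = Add(-7, Mul(-1, a)) (Function('U')(a, o) = Add(-1, Mul(-1, Add(6, a))) = Add(-1, Add(-6, Mul(-1, a))) = Add(-7, Mul(-1, a)))
Pow(Add(Function('U')(-18, 12), Mul(Add(Mul(-133, Pow(Function('n')(16), -1)), Mul(-114, Pow(61, -1))), Pow(-464, -1))), 2) = Pow(Add(Add(-7, Mul(-1, -18)), Mul(Add(Mul(-133, Pow(16, -1)), Mul(-114, Pow(61, -1))), Pow(-464, -1))), 2) = Pow(Add(Add(-7, 18), Mul(Add(Mul(-133, Rational(1, 16)), Mul(-114, Rational(1, 61))), Rational(-1, 464))), 2) = Pow(Add(11, Mul(Add(Rational(-133, 16), Rational(-114, 61)), Rational(-1, 464))), 2) = Pow(Add(11, Mul(Rational(-9937, 976), Rational(-1, 464))), 2) = Pow(Add(11, Rational(9937, 452864)), 2) = Pow(Rational(4991441, 452864), 2) = Rational(24914483256481, 205085802496)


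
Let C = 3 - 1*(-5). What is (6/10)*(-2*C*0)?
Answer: 0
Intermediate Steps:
C = 8 (C = 3 + 5 = 8)
(6/10)*(-2*C*0) = (6/10)*(-2*8*0) = ((⅒)*6)*(-16*0) = (⅗)*0 = 0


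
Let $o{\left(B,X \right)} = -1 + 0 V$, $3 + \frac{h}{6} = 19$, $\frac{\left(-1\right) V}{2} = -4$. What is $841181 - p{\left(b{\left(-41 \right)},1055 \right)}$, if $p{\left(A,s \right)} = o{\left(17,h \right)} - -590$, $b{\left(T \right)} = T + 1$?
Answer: $840592$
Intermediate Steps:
$V = 8$ ($V = \left(-2\right) \left(-4\right) = 8$)
$b{\left(T \right)} = 1 + T$
$h = 96$ ($h = -18 + 6 \cdot 19 = -18 + 114 = 96$)
$o{\left(B,X \right)} = -1$ ($o{\left(B,X \right)} = -1 + 0 \cdot 8 = -1 + 0 = -1$)
$p{\left(A,s \right)} = 589$ ($p{\left(A,s \right)} = -1 - -590 = -1 + 590 = 589$)
$841181 - p{\left(b{\left(-41 \right)},1055 \right)} = 841181 - 589 = 840592$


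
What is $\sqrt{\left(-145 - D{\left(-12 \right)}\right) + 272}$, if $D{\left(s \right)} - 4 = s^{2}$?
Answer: $i \sqrt{21} \approx 4.5826 i$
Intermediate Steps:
$D{\left(s \right)} = 4 + s^{2}$
$\sqrt{\left(-145 - D{\left(-12 \right)}\right) + 272} = \sqrt{\left(-145 - \left(4 + \left(-12\right)^{2}\right)\right) + 272} = \sqrt{\left(-145 - \left(4 + 144\right)\right) + 272} = \sqrt{\left(-145 - 148\right) + 272} = \sqrt{-293 + 272} = \sqrt{-21} = i \sqrt{21}$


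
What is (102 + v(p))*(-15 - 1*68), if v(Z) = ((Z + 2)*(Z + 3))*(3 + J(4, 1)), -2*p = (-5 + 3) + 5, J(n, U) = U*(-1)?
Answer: -17181/2 ≈ -8590.5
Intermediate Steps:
J(n, U) = -U
p = -3/2 (p = -((-5 + 3) + 5)/2 = -(-2 + 5)/2 = -½*3 = -3/2 ≈ -1.5000)
v(Z) = 2*(2 + Z)*(3 + Z) (v(Z) = ((Z + 2)*(Z + 3))*(3 - 1*1) = ((2 + Z)*(3 + Z))*(3 - 1) = ((2 + Z)*(3 + Z))*2 = 2*(2 + Z)*(3 + Z))
(102 + v(p))*(-15 - 1*68) = (102 + (12 + 2*(-3/2)² + 10*(-3/2)))*(-15 - 1*68) = (102 + (12 + 2*(9/4) - 15))*(-15 - 68) = (102 + (12 + 9/2 - 15))*(-83) = (102 + 3/2)*(-83) = (207/2)*(-83) = -17181/2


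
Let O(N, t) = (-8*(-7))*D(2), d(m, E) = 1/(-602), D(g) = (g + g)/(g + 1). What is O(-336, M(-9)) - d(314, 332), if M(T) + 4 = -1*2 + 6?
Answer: 134851/1806 ≈ 74.668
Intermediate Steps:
D(g) = 2*g/(1 + g) (D(g) = (2*g)/(1 + g) = 2*g/(1 + g))
d(m, E) = -1/602
M(T) = 0 (M(T) = -4 + (-1*2 + 6) = -4 + (-2 + 6) = -4 + 4 = 0)
O(N, t) = 224/3 (O(N, t) = (-8*(-7))*(2*2/(1 + 2)) = 56*(2*2/3) = 56*(2*2*(1/3)) = 56*(4/3) = 224/3)
O(-336, M(-9)) - d(314, 332) = 224/3 - 1*(-1/602) = 224/3 + 1/602 = 134851/1806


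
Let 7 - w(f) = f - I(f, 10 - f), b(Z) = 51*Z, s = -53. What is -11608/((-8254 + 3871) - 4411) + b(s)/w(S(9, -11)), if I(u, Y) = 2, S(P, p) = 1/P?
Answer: -106501499/351760 ≈ -302.77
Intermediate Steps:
w(f) = 9 - f (w(f) = 7 - (f - 1*2) = 7 - (f - 2) = 7 - (-2 + f) = 7 + (2 - f) = 9 - f)
-11608/((-8254 + 3871) - 4411) + b(s)/w(S(9, -11)) = -11608/((-8254 + 3871) - 4411) + (51*(-53))/(9 - 1/9) = -11608/(-4383 - 4411) - 2703/(9 - 1*⅑) = -11608/(-8794) - 2703/(9 - ⅑) = -11608*(-1/8794) - 2703/80/9 = 5804/4397 - 2703*9/80 = 5804/4397 - 24327/80 = -106501499/351760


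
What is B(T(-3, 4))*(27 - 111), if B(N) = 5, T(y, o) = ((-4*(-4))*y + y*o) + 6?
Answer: -420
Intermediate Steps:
T(y, o) = 6 + 16*y + o*y (T(y, o) = (16*y + o*y) + 6 = 6 + 16*y + o*y)
B(T(-3, 4))*(27 - 111) = 5*(27 - 111) = 5*(-84) = -420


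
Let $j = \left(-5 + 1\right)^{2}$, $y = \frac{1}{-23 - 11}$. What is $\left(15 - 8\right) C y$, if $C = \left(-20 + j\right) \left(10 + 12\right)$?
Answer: $\frac{308}{17} \approx 18.118$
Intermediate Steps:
$y = - \frac{1}{34}$ ($y = \frac{1}{-34} = - \frac{1}{34} \approx -0.029412$)
$j = 16$ ($j = \left(-4\right)^{2} = 16$)
$C = -88$ ($C = \left(-20 + 16\right) \left(10 + 12\right) = \left(-4\right) 22 = -88$)
$\left(15 - 8\right) C y = \left(15 - 8\right) \left(-88\right) \left(- \frac{1}{34}\right) = 7 \left(-88\right) \left(- \frac{1}{34}\right) = \left(-616\right) \left(- \frac{1}{34}\right) = \frac{308}{17}$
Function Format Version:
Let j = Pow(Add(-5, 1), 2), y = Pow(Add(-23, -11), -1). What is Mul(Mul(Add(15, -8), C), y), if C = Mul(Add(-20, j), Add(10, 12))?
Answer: Rational(308, 17) ≈ 18.118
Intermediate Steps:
y = Rational(-1, 34) (y = Pow(-34, -1) = Rational(-1, 34) ≈ -0.029412)
j = 16 (j = Pow(-4, 2) = 16)
C = -88 (C = Mul(Add(-20, 16), Add(10, 12)) = Mul(-4, 22) = -88)
Mul(Mul(Add(15, -8), C), y) = Mul(Mul(Add(15, -8), -88), Rational(-1, 34)) = Mul(Mul(7, -88), Rational(-1, 34)) = Mul(-616, Rational(-1, 34)) = Rational(308, 17)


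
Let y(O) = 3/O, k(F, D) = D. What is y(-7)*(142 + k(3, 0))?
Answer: -426/7 ≈ -60.857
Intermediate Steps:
y(-7)*(142 + k(3, 0)) = (3/(-7))*(142 + 0) = (3*(-1/7))*142 = -3/7*142 = -426/7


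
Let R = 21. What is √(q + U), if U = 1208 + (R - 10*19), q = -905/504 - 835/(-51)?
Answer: √2148437186/1428 ≈ 32.459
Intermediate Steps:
q = 124895/8568 (q = -905*1/504 - 835*(-1/51) = -905/504 + 835/51 = 124895/8568 ≈ 14.577)
U = 1039 (U = 1208 + (21 - 10*19) = 1208 + (21 - 190) = 1208 - 169 = 1039)
√(q + U) = √(124895/8568 + 1039) = √(9027047/8568) = √2148437186/1428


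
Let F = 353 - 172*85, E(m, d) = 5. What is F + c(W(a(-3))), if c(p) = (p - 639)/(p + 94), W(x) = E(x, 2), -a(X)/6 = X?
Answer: -1413067/99 ≈ -14273.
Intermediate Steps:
a(X) = -6*X
W(x) = 5
c(p) = (-639 + p)/(94 + p)
F = -14267 (F = 353 - 14620 = -14267)
F + c(W(a(-3))) = -14267 + (-639 + 5)/(94 + 5) = -14267 - 634/99 = -1413067/99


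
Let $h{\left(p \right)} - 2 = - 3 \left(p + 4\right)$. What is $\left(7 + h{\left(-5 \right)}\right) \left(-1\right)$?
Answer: $-12$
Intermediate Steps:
$h{\left(p \right)} = -10 - 3 p$ ($h{\left(p \right)} = 2 - 3 \left(p + 4\right) = 2 - 3 \left(4 + p\right) = 2 - \left(12 + 3 p\right) = -10 - 3 p$)
$\left(7 + h{\left(-5 \right)}\right) \left(-1\right) = \left(7 - -5\right) \left(-1\right) = \left(7 + \left(-10 + 15\right)\right) \left(-1\right) = \left(7 + 5\right) \left(-1\right) = 12 \left(-1\right) = -12$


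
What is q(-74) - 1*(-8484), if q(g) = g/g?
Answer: 8485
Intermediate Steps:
q(g) = 1
q(-74) - 1*(-8484) = 1 - 1*(-8484) = 1 + 8484 = 8485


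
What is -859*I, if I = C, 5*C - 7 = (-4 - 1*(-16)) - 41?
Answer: 18898/5 ≈ 3779.6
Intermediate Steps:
C = -22/5 (C = 7/5 + ((-4 - 1*(-16)) - 41)/5 = 7/5 + ((-4 + 16) - 41)/5 = 7/5 + (12 - 41)/5 = 7/5 + (⅕)*(-29) = 7/5 - 29/5 = -22/5 ≈ -4.4000)
I = -22/5 ≈ -4.4000
-859*I = -859*(-22/5) = 18898/5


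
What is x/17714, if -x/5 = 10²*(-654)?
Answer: 163500/8857 ≈ 18.460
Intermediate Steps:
x = 327000 (x = -5*10²*(-654) = -500*(-654) = -5*(-65400) = 327000)
x/17714 = 327000/17714 = 327000*(1/17714) = 163500/8857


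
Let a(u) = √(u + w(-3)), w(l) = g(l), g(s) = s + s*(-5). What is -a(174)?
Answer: -√186 ≈ -13.638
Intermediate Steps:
g(s) = -4*s (g(s) = s - 5*s = -4*s)
w(l) = -4*l
a(u) = √(12 + u) (a(u) = √(u - 4*(-3)) = √(u + 12) = √(12 + u))
-a(174) = -√(12 + 174) = -√186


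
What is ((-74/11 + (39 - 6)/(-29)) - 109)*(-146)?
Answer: 5442880/319 ≈ 17062.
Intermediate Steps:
((-74/11 + (39 - 6)/(-29)) - 109)*(-146) = ((-74*1/11 + 33*(-1/29)) - 109)*(-146) = ((-74/11 - 33/29) - 109)*(-146) = (-2509/319 - 109)*(-146) = -37280/319*(-146) = 5442880/319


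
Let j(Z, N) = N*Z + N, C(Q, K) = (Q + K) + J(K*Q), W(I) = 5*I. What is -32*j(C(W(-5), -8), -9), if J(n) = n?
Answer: 48384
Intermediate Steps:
C(Q, K) = K + Q + K*Q (C(Q, K) = (Q + K) + K*Q = (K + Q) + K*Q = K + Q + K*Q)
j(Z, N) = N + N*Z
-32*j(C(W(-5), -8), -9) = -(-288)*(1 + (-8 + 5*(-5) - 40*(-5))) = -(-288)*(1 + (-8 - 25 - 8*(-25))) = -(-288)*(1 + (-8 - 25 + 200)) = -(-288)*(1 + 167) = -(-288)*168 = -32*(-1512) = 48384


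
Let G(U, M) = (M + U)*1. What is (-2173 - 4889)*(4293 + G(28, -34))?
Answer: -30274794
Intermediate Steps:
G(U, M) = M + U
(-2173 - 4889)*(4293 + G(28, -34)) = (-2173 - 4889)*(4293 + (-34 + 28)) = -7062*(4293 - 6) = -7062*4287 = -30274794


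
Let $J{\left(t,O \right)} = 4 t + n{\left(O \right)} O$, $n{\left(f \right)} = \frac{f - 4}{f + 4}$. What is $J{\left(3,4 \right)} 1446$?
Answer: $17352$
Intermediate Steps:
$n{\left(f \right)} = \frac{-4 + f}{4 + f}$
$J{\left(t,O \right)} = 4 t + \frac{O \left(-4 + O\right)}{4 + O}$ ($J{\left(t,O \right)} = 4 t + \frac{-4 + O}{4 + O} O = 4 t + \frac{O \left(-4 + O\right)}{4 + O}$)
$J{\left(3,4 \right)} 1446 = \frac{4 \left(-4 + 4\right) + 4 \cdot 3 \left(4 + 4\right)}{4 + 4} \cdot 1446 = \frac{4 \cdot 0 + 4 \cdot 3 \cdot 8}{8} \cdot 1446 = \frac{0 + 96}{8} \cdot 1446 = \frac{1}{8} \cdot 96 \cdot 1446 = 12 \cdot 1446 = 17352$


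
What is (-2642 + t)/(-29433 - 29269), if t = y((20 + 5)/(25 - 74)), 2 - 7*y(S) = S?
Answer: 906083/20134786 ≈ 0.045001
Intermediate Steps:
y(S) = 2/7 - S/7
t = 123/343 (t = 2/7 - (20 + 5)/(7*(25 - 74)) = 2/7 - 25/(7*(-49)) = 2/7 - 25*(-1)/(7*49) = 2/7 - ⅐*(-25/49) = 2/7 + 25/343 = 123/343 ≈ 0.35860)
(-2642 + t)/(-29433 - 29269) = (-2642 + 123/343)/(-29433 - 29269) = -906083/343/(-58702) = -906083/343*(-1/58702) = 906083/20134786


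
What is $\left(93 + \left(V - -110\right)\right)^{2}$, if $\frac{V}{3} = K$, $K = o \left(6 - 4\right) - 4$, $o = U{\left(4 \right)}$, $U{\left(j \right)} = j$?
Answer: $46225$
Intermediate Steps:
$o = 4$
$K = 4$ ($K = 4 \left(6 - 4\right) - 4 = 4 \cdot 2 - 4 = 8 - 4 = 4$)
$V = 12$ ($V = 3 \cdot 4 = 12$)
$\left(93 + \left(V - -110\right)\right)^{2} = \left(93 + \left(12 - -110\right)\right)^{2} = \left(93 + \left(12 + 110\right)\right)^{2} = \left(93 + 122\right)^{2} = 215^{2} = 46225$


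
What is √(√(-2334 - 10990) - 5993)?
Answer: √(-5993 + 2*I*√3331) ≈ 0.7455 + 77.418*I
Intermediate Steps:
√(√(-2334 - 10990) - 5993) = √(√(-13324) - 5993) = √(2*I*√3331 - 5993) = √(-5993 + 2*I*√3331)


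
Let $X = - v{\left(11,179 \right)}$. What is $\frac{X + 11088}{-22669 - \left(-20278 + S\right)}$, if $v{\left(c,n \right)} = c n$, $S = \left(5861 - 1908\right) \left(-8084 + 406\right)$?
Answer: $\frac{9119}{30348743} \approx 0.00030047$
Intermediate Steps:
$S = -30351134$ ($S = 3953 \left(-7678\right) = -30351134$)
$X = -1969$ ($X = - 11 \cdot 179 = \left(-1\right) 1969 = -1969$)
$\frac{X + 11088}{-22669 - \left(-20278 + S\right)} = \frac{-1969 + 11088}{-22669 + \left(20278 - -30351134\right)} = \frac{9119}{-22669 + \left(20278 + 30351134\right)} = \frac{9119}{-22669 + 30371412} = \frac{9119}{30348743}$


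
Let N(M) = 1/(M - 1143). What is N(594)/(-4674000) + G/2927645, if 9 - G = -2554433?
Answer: 1310952918083929/1502482637754000 ≈ 0.87252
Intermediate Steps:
G = 2554442 (G = 9 - 1*(-2554433) = 9 + 2554433 = 2554442)
N(M) = 1/(-1143 + M)
N(594)/(-4674000) + G/2927645 = 1/((-1143 + 594)*(-4674000)) + 2554442/2927645 = -1/4674000/(-549) + 2554442*(1/2927645) = -1/549*(-1/4674000) + 2554442/2927645 = 1/2566026000 + 2554442/2927645 = 1310952918083929/1502482637754000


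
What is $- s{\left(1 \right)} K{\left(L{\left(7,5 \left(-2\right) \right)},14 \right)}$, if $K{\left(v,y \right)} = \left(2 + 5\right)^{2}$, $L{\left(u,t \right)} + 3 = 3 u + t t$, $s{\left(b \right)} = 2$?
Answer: $-98$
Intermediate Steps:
$L{\left(u,t \right)} = -3 + t^{2} + 3 u$ ($L{\left(u,t \right)} = -3 + \left(3 u + t t\right) = -3 + \left(3 u + t^{2}\right) = -3 + \left(t^{2} + 3 u\right) = -3 + t^{2} + 3 u$)
$K{\left(v,y \right)} = 49$ ($K{\left(v,y \right)} = 7^{2} = 49$)
$- s{\left(1 \right)} K{\left(L{\left(7,5 \left(-2\right) \right)},14 \right)} = - 2 \cdot 49 = \left(-1\right) 98 = -98$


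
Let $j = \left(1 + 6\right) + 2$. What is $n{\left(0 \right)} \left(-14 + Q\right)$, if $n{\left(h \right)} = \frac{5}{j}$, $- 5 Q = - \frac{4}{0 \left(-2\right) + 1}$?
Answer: $- \frac{22}{3} \approx -7.3333$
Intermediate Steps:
$Q = \frac{4}{5}$ ($Q = - \frac{\left(-4\right) \frac{1}{0 \left(-2\right) + 1}}{5} = - \frac{\left(-4\right) \frac{1}{0 + 1}}{5} = - \frac{\left(-4\right) 1^{-1}}{5} = - \frac{\left(-4\right) 1}{5} = \left(- \frac{1}{5}\right) \left(-4\right) = \frac{4}{5} \approx 0.8$)
$j = 9$ ($j = 7 + 2 = 9$)
$n{\left(h \right)} = \frac{5}{9}$
$n{\left(0 \right)} \left(-14 + Q\right) = \frac{5 \left(-14 + \frac{4}{5}\right)}{9} = \frac{5}{9} \left(- \frac{66}{5}\right) = - \frac{22}{3}$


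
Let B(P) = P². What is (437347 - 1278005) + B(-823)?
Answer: -163329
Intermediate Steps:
(437347 - 1278005) + B(-823) = (437347 - 1278005) + (-823)² = -840658 + 677329 = -163329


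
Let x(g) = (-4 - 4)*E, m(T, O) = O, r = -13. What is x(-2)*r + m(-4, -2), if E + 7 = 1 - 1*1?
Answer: -730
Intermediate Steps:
E = -7 (E = -7 + (1 - 1*1) = -7 + (1 - 1) = -7 + 0 = -7)
x(g) = 56 (x(g) = (-4 - 4)*(-7) = -8*(-7) = 56)
x(-2)*r + m(-4, -2) = 56*(-13) - 2 = -728 - 2 = -730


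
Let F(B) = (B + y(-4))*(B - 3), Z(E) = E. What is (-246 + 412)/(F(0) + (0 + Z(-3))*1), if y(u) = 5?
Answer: -83/9 ≈ -9.2222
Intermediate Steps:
F(B) = (-3 + B)*(5 + B) (F(B) = (B + 5)*(B - 3) = (5 + B)*(-3 + B) = (-3 + B)*(5 + B))
(-246 + 412)/(F(0) + (0 + Z(-3))*1) = (-246 + 412)/((-15 + 0² + 2*0) + (0 - 3)*1) = 166/((-15 + 0 + 0) - 3*1) = 166/(-15 - 3) = 166/(-18) = -1/18*166 = -83/9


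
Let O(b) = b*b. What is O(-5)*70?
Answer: 1750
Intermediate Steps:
O(b) = b²
O(-5)*70 = (-5)²*70 = 25*70 = 1750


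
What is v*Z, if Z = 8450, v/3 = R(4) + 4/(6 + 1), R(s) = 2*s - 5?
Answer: 633750/7 ≈ 90536.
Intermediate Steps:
R(s) = -5 + 2*s
v = 75/7 (v = 3*((-5 + 2*4) + 4/(6 + 1)) = 3*((-5 + 8) + 4/7) = 3*(3 + (1/7)*4) = 3*(3 + 4/7) = 3*(25/7) = 75/7 ≈ 10.714)
v*Z = (75/7)*8450 = 633750/7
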